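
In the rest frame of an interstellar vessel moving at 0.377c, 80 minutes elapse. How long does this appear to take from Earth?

Proper time Δt₀ = 80 minutes
γ = 1/√(1 - 0.377²) = 1.07966
Δt = γΔt₀ = 1.07966 × 80 = 86.37 minutes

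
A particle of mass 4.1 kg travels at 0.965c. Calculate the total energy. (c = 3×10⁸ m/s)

γ = 1/√(1 - 0.965²) = 3.813
mc² = 4.1 × (3×10⁸)² = 3.690×10¹⁷ J
E = γmc² = 3.813 × 3.690×10¹⁷ = 1.407×10¹⁸ J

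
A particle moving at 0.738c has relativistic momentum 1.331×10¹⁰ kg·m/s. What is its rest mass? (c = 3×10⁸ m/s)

γ = 1/√(1 - 0.738²) = 1.482
v = 0.738 × 3×10⁸ = 2.214×10⁸ m/s
m = p/(γv) = 1.331×10¹⁰/(1.482 × 2.214×10⁸) = 40.57 kg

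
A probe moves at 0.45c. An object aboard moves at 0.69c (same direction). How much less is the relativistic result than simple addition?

Classical: u' + v = 0.69 + 0.45 = 1.14c
Relativistic: u = (0.69 + 0.45)/(1 + 0.3105) = 1.14/1.3105 = 0.8699c
Difference: 1.14 - 0.8699 = 0.2701c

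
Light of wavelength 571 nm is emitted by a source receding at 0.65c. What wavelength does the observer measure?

β = 0.65
Wavelength Doppler factor = √(1.65/0.35) = √(4.714) = 2.171
λ_obs = 571 × 2.171 = 1240 nm (redshift)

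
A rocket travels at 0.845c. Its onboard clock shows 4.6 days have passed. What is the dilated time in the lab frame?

Proper time Δt₀ = 4.6 days
γ = 1/√(1 - 0.845²) = 1.870
Δt = γΔt₀ = 1.870 × 4.6 = 8.602 days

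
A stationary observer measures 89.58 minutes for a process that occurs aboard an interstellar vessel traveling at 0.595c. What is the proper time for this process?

Dilated time Δt = 89.58 minutes
γ = 1/√(1 - 0.595²) = 1.2442
Δt₀ = Δt/γ = 89.58/1.2442 = 72.00 minutes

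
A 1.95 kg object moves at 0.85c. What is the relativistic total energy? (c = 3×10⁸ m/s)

γ = 1/√(1 - 0.85²) = 1.8983
mc² = 1.95 × (3×10⁸)² = 1.755×10¹⁷ J
E = γmc² = 1.8983 × 1.755×10¹⁷ = 3.332×10¹⁷ J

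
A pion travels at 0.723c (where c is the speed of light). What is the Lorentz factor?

v/c = 0.723, so (v/c)² = 0.522729
1 - (v/c)² = 0.477271
γ = 1/√(0.477271) = 1.447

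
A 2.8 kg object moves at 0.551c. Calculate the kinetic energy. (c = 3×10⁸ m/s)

γ = 1/√(1 - 0.551²) = 1.198315
γ - 1 = 0.198315
KE = (γ-1)mc² = 0.198315 × 2.8 × (3×10⁸)² = 4.998×10¹⁶ J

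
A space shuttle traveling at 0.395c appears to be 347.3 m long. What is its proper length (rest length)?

Contracted length L = 347.3 m
γ = 1/√(1 - 0.395²) = 1.0885
L₀ = γL = 1.0885 × 347.3 = 378.0 m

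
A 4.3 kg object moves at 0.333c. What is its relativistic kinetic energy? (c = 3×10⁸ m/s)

γ = 1/√(1 - 0.333²) = 1.060528
γ - 1 = 0.060528
KE = (γ-1)mc² = 0.060528 × 4.3 × (3×10⁸)² = 2.342×10¹⁶ J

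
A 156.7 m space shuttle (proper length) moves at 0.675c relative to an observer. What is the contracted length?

Proper length L₀ = 156.7 m
γ = 1/√(1 - 0.675²) = 1.355
L = L₀/γ = 156.7/1.355 = 115.6 m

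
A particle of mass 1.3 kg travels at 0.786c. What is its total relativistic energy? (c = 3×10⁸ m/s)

γ = 1/√(1 - 0.786²) = 1.618
mc² = 1.3 × (3×10⁸)² = 1.170×10¹⁷ J
E = γmc² = 1.618 × 1.170×10¹⁷ = 1.893×10¹⁷ J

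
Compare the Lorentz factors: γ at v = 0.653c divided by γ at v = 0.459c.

γ₁ = 1/√(1 - 0.653²) = 1.3204
γ₂ = 1/√(1 - 0.459²) = 1.1256
γ₁/γ₂ = 1.3204/1.1256 = 1.173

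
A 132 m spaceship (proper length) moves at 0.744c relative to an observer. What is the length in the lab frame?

Proper length L₀ = 132 m
γ = 1/√(1 - 0.744²) = 1.4966
L = L₀/γ = 132/1.4966 = 88.20 m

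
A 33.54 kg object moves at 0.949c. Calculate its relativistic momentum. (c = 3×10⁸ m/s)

γ = 1/√(1 - 0.949²) = 3.172
v = 0.949 × 3×10⁸ = 2.847×10⁸ m/s
p = γmv = 3.172 × 33.54 × 2.847×10⁸ = 3.029×10¹⁰ kg·m/s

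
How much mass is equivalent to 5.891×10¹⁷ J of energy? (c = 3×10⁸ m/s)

From E = mc², we get m = E/c²
c² = (3×10⁸)² = 9×10¹⁶ m²/s²
m = 5.891×10¹⁷ / 9×10¹⁶ = 6.546 kg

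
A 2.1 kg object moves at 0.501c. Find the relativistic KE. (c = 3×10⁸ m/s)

γ = 1/√(1 - 0.501²) = 1.15547
γ - 1 = 0.15547
KE = (γ-1)mc² = 0.15547 × 2.1 × (3×10⁸)² = 2.938×10¹⁶ J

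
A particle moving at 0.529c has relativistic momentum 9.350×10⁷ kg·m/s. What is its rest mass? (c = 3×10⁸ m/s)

γ = 1/√(1 - 0.529²) = 1.1784
v = 0.529 × 3×10⁸ = 1.587×10⁸ m/s
m = p/(γv) = 9.350×10⁷/(1.1784 × 1.587×10⁸) = 0.5000 kg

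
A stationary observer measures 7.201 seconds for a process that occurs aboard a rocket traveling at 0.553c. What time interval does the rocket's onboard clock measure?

Dilated time Δt = 7.201 seconds
γ = 1/√(1 - 0.553²) = 1.2002
Δt₀ = Δt/γ = 7.201/1.2002 = 6.000 seconds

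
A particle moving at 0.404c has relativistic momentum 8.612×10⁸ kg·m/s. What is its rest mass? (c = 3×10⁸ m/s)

γ = 1/√(1 - 0.404²) = 1.0932
v = 0.404 × 3×10⁸ = 1.212×10⁸ m/s
m = p/(γv) = 8.612×10⁸/(1.0932 × 1.212×10⁸) = 6.500 kg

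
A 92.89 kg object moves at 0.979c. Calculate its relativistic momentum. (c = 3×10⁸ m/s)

γ = 1/√(1 - 0.979²) = 4.905
v = 0.979 × 3×10⁸ = 2.937×10⁸ m/s
p = γmv = 4.905 × 92.89 × 2.937×10⁸ = 1.338×10¹¹ kg·m/s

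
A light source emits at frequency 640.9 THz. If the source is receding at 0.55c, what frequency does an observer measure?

β = v/c = 0.55
(1-β)/(1+β) = 0.45/1.55 = 0.2903
Doppler factor = √(0.2903) = 0.5388
f_obs = 640.9 × 0.5388 = 345.3 THz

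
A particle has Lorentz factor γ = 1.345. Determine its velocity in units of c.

From γ = 1/√(1 - v²/c²):
1/γ² = 1/1.345² = 0.5528
v²/c² = 1 - 0.5528 = 0.4472
v/c = √(0.4472) = 0.6687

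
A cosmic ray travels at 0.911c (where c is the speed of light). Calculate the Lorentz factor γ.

v/c = 0.911, so (v/c)² = 0.829921
1 - (v/c)² = 0.170079
γ = 1/√(0.170079) = 2.425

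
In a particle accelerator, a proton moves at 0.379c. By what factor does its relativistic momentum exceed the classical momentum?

p_rel = γmv, p_class = mv
Ratio = γ = 1/√(1 - 0.379²)
= 1/√(0.856359) = 1.081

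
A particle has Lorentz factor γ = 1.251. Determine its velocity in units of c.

From γ = 1/√(1 - v²/c²):
1/γ² = 1/1.251² = 0.638977
v²/c² = 1 - 0.638977 = 0.361023
v/c = √(0.361023) = 0.6009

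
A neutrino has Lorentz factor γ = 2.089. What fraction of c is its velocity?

From γ = 1/√(1 - v²/c²):
1/γ² = 1/2.089² = 0.2292
v²/c² = 1 - 0.2292 = 0.7708
v/c = √(0.7708) = 0.8780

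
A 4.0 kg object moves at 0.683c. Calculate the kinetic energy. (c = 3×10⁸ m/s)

γ = 1/√(1 - 0.683²) = 1.3691
γ - 1 = 0.3691
KE = (γ-1)mc² = 0.3691 × 4.0 × (3×10⁸)² = 1.329×10¹⁷ J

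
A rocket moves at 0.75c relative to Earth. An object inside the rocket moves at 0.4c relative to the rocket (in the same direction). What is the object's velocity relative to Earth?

u = (u' + v)/(1 + u'v/c²)
Numerator: 0.4 + 0.75 = 1.15
Denominator: 1 + 0.3 = 1.3
u = 1.15/1.3 = 0.8846c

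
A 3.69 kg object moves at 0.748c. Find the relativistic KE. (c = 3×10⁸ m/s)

γ = 1/√(1 - 0.748²) = 1.5067
γ - 1 = 0.5067
KE = (γ-1)mc² = 0.5067 × 3.69 × (3×10⁸)² = 1.683×10¹⁷ J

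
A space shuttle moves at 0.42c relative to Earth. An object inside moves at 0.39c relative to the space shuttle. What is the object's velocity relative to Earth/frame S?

u = (u' + v)/(1 + u'v/c²)
Numerator: 0.39 + 0.42 = 0.81
Denominator: 1 + 0.1638 = 1.1638
u = 0.81/1.1638 = 0.6960c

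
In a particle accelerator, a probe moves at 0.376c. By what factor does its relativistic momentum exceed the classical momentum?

p_rel = γmv, p_class = mv
Ratio = γ = 1/√(1 - 0.376²)
= 1/√(0.858624) = 1.079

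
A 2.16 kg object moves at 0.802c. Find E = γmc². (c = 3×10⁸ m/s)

γ = 1/√(1 - 0.802²) = 1.67413
mc² = 2.16 × (3×10⁸)² = 1.944×10¹⁷ J
E = γmc² = 1.67413 × 1.944×10¹⁷ = 3.255×10¹⁷ J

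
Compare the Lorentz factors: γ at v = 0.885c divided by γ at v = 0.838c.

γ₁ = 1/√(1 - 0.885²) = 2.148
γ₂ = 1/√(1 - 0.838²) = 1.833
γ₁/γ₂ = 2.148/1.833 = 1.172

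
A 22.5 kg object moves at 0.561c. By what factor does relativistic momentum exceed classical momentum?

p_rel = γmv, p_class = mv
Ratio = γ = 1/√(1 - 0.561²) = 1.208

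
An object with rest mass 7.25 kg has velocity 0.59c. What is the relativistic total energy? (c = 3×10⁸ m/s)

γ = 1/√(1 - 0.59²) = 1.2385
mc² = 7.25 × (3×10⁸)² = 6.525×10¹⁷ J
E = γmc² = 1.2385 × 6.525×10¹⁷ = 8.081×10¹⁷ J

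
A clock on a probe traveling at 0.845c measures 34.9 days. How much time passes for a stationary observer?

Proper time Δt₀ = 34.9 days
γ = 1/√(1 - 0.845²) = 1.870
Δt = γΔt₀ = 1.870 × 34.9 = 65.26 days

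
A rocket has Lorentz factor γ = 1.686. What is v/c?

From γ = 1/√(1 - v²/c²):
1/γ² = 1/1.686² = 0.3518
v²/c² = 1 - 0.3518 = 0.6482
v/c = √(0.6482) = 0.8051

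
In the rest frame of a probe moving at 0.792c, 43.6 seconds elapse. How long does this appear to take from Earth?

Proper time Δt₀ = 43.6 seconds
γ = 1/√(1 - 0.792²) = 1.6379
Δt = γΔt₀ = 1.6379 × 43.6 = 71.41 seconds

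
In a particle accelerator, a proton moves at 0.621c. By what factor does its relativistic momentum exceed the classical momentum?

p_rel = γmv, p_class = mv
Ratio = γ = 1/√(1 - 0.621²)
= 1/√(0.614359) = 1.276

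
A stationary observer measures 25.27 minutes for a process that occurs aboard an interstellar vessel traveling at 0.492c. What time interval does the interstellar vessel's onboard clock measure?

Dilated time Δt = 25.27 minutes
γ = 1/√(1 - 0.492²) = 1.1486
Δt₀ = Δt/γ = 25.27/1.1486 = 22.00 minutes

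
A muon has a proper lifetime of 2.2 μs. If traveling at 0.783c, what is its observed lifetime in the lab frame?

Proper lifetime τ₀ = 2.2 μs
γ = 1/√(1 - 0.783²) = 1.6077
τ = γτ₀ = 1.6077 × 2.2 μs = 3.537 μs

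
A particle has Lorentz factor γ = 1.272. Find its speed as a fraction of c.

From γ = 1/√(1 - v²/c²):
1/γ² = 1/1.272² = 0.6181
v²/c² = 1 - 0.6181 = 0.3819
v/c = √(0.3819) = 0.6180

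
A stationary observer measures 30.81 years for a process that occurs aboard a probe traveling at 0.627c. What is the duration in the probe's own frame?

Dilated time Δt = 30.81 years
γ = 1/√(1 - 0.627²) = 1.284
Δt₀ = Δt/γ = 30.81/1.284 = 24.00 years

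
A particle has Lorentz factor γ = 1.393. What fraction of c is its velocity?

From γ = 1/√(1 - v²/c²):
1/γ² = 1/1.393² = 0.5153
v²/c² = 1 - 0.5153 = 0.4847
v/c = √(0.4847) = 0.6962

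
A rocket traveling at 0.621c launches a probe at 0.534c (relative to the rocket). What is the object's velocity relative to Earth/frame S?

u = (u' + v)/(1 + u'v/c²)
Numerator: 0.534 + 0.621 = 1.155
Denominator: 1 + 0.331614 = 1.331614
u = 1.155/1.331614 = 0.8674c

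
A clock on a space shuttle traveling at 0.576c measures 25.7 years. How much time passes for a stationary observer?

Proper time Δt₀ = 25.7 years
γ = 1/√(1 - 0.576²) = 1.2233
Δt = γΔt₀ = 1.2233 × 25.7 = 31.44 years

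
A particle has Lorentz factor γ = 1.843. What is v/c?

From γ = 1/√(1 - v²/c²):
1/γ² = 1/1.843² = 0.2944
v²/c² = 1 - 0.2944 = 0.7056
v/c = √(0.7056) = 0.8400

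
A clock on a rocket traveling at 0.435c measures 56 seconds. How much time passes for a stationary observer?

Proper time Δt₀ = 56 seconds
γ = 1/√(1 - 0.435²) = 1.1106
Δt = γΔt₀ = 1.1106 × 56 = 62.19 seconds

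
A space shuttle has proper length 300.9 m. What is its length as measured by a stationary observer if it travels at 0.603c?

Proper length L₀ = 300.9 m
γ = 1/√(1 - 0.603²) = 1.254
L = L₀/γ = 300.9/1.254 = 240.0 m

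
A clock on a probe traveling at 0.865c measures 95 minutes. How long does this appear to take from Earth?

Proper time Δt₀ = 95 minutes
γ = 1/√(1 - 0.865²) = 1.993
Δt = γΔt₀ = 1.993 × 95 = 189.3 minutes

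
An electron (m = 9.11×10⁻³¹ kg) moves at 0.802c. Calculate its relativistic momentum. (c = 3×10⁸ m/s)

γ = 1/√(1 - 0.802²) = 1.674
v = 0.802 × 3×10⁸ = 2.406×10⁸ m/s
p = γmv = 1.674 × 9.11×10⁻³¹ × 2.406×10⁸ = 3.669×10⁻²² kg·m/s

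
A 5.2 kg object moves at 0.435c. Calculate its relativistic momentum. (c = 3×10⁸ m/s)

γ = 1/√(1 - 0.435²) = 1.11058
v = 0.435 × 3×10⁸ = 1.305×10⁸ m/s
p = γmv = 1.11058 × 5.2 × 1.305×10⁸ = 7.536×10⁸ kg·m/s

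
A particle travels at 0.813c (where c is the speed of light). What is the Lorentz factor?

v/c = 0.813, so (v/c)² = 0.660969
1 - (v/c)² = 0.339031
γ = 1/√(0.339031) = 1.717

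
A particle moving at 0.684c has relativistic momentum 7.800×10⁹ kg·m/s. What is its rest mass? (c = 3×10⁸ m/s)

γ = 1/√(1 - 0.684²) = 1.371
v = 0.684 × 3×10⁸ = 2.052×10⁸ m/s
m = p/(γv) = 7.800×10⁹/(1.371 × 2.052×10⁸) = 27.73 kg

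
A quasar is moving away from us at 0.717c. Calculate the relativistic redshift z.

β = 0.717
(1+β)/(1-β) = 1.717/0.283 = 6.067
√(6.067) = 2.463
z = 2.463 - 1 = 1.463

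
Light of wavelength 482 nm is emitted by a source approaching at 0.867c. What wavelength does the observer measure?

β = 0.867
Wavelength Doppler factor = √(0.133/1.867) = √(0.07124) = 0.2669
λ_obs = 482 × 0.2669 = 128.6 nm (blueshift)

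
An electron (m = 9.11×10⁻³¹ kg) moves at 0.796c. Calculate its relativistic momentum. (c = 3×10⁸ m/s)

γ = 1/√(1 - 0.796²) = 1.652
v = 0.796 × 3×10⁸ = 2.388×10⁸ m/s
p = γmv = 1.652 × 9.11×10⁻³¹ × 2.388×10⁸ = 3.594×10⁻²² kg·m/s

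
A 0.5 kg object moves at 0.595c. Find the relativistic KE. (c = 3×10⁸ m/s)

γ = 1/√(1 - 0.595²) = 1.2442
γ - 1 = 0.2442
KE = (γ-1)mc² = 0.2442 × 0.5 × (3×10⁸)² = 1.099×10¹⁶ J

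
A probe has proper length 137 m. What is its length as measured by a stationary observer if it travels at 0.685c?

Proper length L₀ = 137 m
γ = 1/√(1 - 0.685²) = 1.3726
L = L₀/γ = 137/1.3726 = 99.81 m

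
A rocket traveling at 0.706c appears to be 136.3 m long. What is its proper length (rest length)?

Contracted length L = 136.3 m
γ = 1/√(1 - 0.706²) = 1.412
L₀ = γL = 1.412 × 136.3 = 192.5 m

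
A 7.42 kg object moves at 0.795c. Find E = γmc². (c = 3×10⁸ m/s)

γ = 1/√(1 - 0.795²) = 1.649
mc² = 7.42 × (3×10⁸)² = 6.678×10¹⁷ J
E = γmc² = 1.649 × 6.678×10¹⁷ = 1.101×10¹⁸ J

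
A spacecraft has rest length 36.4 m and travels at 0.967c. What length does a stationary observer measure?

Proper length L₀ = 36.4 m
γ = 1/√(1 - 0.967²) = 3.925
L = L₀/γ = 36.4/3.925 = 9.274 m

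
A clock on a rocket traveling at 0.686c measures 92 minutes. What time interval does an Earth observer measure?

Proper time Δt₀ = 92 minutes
γ = 1/√(1 - 0.686²) = 1.374
Δt = γΔt₀ = 1.374 × 92 = 126.4 minutes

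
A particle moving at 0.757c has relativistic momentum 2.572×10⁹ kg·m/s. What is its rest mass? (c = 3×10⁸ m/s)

γ = 1/√(1 - 0.757²) = 1.5304
v = 0.757 × 3×10⁸ = 2.271×10⁸ m/s
m = p/(γv) = 2.572×10⁹/(1.5304 × 2.271×10⁸) = 7.400 kg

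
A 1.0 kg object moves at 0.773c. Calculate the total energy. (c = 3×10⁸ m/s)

γ = 1/√(1 - 0.773²) = 1.5763
mc² = 1.0 × (3×10⁸)² = 9.000×10¹⁶ J
E = γmc² = 1.5763 × 9.000×10¹⁶ = 1.419×10¹⁷ J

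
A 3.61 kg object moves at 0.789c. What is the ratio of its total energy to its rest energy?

E = γmc², E₀ = mc²
E/E₀ = γ = 1/√(1 - 0.789²) = 1.628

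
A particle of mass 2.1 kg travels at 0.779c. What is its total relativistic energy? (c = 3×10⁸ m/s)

γ = 1/√(1 - 0.779²) = 1.5948
mc² = 2.1 × (3×10⁸)² = 1.890×10¹⁷ J
E = γmc² = 1.5948 × 1.890×10¹⁷ = 3.014×10¹⁷ J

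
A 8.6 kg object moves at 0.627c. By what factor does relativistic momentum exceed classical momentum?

p_rel = γmv, p_class = mv
Ratio = γ = 1/√(1 - 0.627²) = 1.284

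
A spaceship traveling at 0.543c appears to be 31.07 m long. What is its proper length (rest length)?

Contracted length L = 31.07 m
γ = 1/√(1 - 0.543²) = 1.191
L₀ = γL = 1.191 × 31.07 = 37.00 m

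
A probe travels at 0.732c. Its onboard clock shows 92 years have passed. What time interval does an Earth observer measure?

Proper time Δt₀ = 92 years
γ = 1/√(1 - 0.732²) = 1.4678
Δt = γΔt₀ = 1.4678 × 92 = 135.0 years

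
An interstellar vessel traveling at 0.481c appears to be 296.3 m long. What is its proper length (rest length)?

Contracted length L = 296.3 m
γ = 1/√(1 - 0.481²) = 1.1406
L₀ = γL = 1.1406 × 296.3 = 338.0 m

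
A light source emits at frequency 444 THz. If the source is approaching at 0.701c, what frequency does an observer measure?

β = v/c = 0.701
(1+β)/(1-β) = 1.701/0.299 = 5.689
Doppler factor = √(5.689) = 2.385
f_obs = 444 × 2.385 = 1059 THz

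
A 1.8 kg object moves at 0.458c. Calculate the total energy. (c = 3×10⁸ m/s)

γ = 1/√(1 - 0.458²) = 1.1249
mc² = 1.8 × (3×10⁸)² = 1.620×10¹⁷ J
E = γmc² = 1.1249 × 1.620×10¹⁷ = 1.822×10¹⁷ J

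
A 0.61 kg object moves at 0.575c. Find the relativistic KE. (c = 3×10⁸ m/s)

γ = 1/√(1 - 0.575²) = 1.2223
γ - 1 = 0.2223
KE = (γ-1)mc² = 0.2223 × 0.61 × (3×10⁸)² = 1.220×10¹⁶ J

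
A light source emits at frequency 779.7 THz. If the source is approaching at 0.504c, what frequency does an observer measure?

β = v/c = 0.504
(1+β)/(1-β) = 1.504/0.496 = 3.032
Doppler factor = √(3.032) = 1.7413
f_obs = 779.7 × 1.7413 = 1358 THz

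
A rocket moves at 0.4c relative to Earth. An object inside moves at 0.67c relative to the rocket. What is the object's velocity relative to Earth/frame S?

u = (u' + v)/(1 + u'v/c²)
Numerator: 0.67 + 0.4 = 1.07
Denominator: 1 + 0.268 = 1.268
u = 1.07/1.268 = 0.8438c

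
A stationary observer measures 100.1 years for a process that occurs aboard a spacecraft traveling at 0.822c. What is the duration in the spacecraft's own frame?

Dilated time Δt = 100.1 years
γ = 1/√(1 - 0.822²) = 1.75596
Δt₀ = Δt/γ = 100.1/1.75596 = 57.01 years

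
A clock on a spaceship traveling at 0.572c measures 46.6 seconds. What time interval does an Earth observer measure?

Proper time Δt₀ = 46.6 seconds
γ = 1/√(1 - 0.572²) = 1.219
Δt = γΔt₀ = 1.219 × 46.6 = 56.81 seconds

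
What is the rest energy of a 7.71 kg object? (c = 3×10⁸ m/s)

c² = (3×10⁸)² = 9.000×10¹⁶ m²/s²
E₀ = mc² = 7.71 × 9.000×10¹⁶ = 6.939×10¹⁷ J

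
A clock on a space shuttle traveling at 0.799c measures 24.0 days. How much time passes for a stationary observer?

Proper time Δt₀ = 24.0 days
γ = 1/√(1 - 0.799²) = 1.663
Δt = γΔt₀ = 1.663 × 24.0 = 39.91 days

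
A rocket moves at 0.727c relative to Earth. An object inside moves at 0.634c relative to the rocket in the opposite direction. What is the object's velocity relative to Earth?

Object's velocity in rocket frame is u' = -0.634c
u = (u' + v)/(1 + u'v/c²) = (v - 0.634)/(1 - 0.634·v/c²)
Numerator: 0.727 - 0.634 = 0.093
Denominator: 1 - 0.460918 = 0.539082
u = 0.093/0.539082 = 0.1725c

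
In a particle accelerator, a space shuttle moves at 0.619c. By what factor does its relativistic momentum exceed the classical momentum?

p_rel = γmv, p_class = mv
Ratio = γ = 1/√(1 - 0.619²)
= 1/√(0.616839) = 1.273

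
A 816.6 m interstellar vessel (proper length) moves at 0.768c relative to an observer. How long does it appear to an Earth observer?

Proper length L₀ = 816.6 m
γ = 1/√(1 - 0.768²) = 1.5614
L = L₀/γ = 816.6/1.5614 = 523.0 m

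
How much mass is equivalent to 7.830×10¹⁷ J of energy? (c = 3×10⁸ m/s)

From E = mc², we get m = E/c²
c² = (3×10⁸)² = 9×10¹⁶ m²/s²
m = 7.830×10¹⁷ / 9×10¹⁶ = 8.700 kg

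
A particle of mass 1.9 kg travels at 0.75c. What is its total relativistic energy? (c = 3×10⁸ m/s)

γ = 1/√(1 - 0.75²) = 1.5119
mc² = 1.9 × (3×10⁸)² = 1.710×10¹⁷ J
E = γmc² = 1.5119 × 1.710×10¹⁷ = 2.585×10¹⁷ J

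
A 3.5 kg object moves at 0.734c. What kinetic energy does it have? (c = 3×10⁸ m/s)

γ = 1/√(1 - 0.734²) = 1.4724
γ - 1 = 0.4724
KE = (γ-1)mc² = 0.4724 × 3.5 × (3×10⁸)² = 1.488×10¹⁷ J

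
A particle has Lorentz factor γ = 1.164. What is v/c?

From γ = 1/√(1 - v²/c²):
1/γ² = 1/1.164² = 0.7381
v²/c² = 1 - 0.7381 = 0.2619
v/c = √(0.2619) = 0.5118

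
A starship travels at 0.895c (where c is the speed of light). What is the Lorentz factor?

v/c = 0.895, so (v/c)² = 0.801025
1 - (v/c)² = 0.198975
γ = 1/√(0.198975) = 2.242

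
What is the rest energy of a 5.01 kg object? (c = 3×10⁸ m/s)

c² = (3×10⁸)² = 9.000×10¹⁶ m²/s²
E₀ = mc² = 5.01 × 9.000×10¹⁶ = 4.509×10¹⁷ J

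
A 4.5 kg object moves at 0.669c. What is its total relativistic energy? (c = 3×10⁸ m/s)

γ = 1/√(1 - 0.669²) = 1.3454
mc² = 4.5 × (3×10⁸)² = 4.050×10¹⁷ J
E = γmc² = 1.3454 × 4.050×10¹⁷ = 5.449×10¹⁷ J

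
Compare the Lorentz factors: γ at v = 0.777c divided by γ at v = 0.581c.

γ₁ = 1/√(1 - 0.777²) = 1.589
γ₂ = 1/√(1 - 0.581²) = 1.229
γ₁/γ₂ = 1.589/1.229 = 1.293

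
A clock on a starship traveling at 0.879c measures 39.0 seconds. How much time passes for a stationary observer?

Proper time Δt₀ = 39.0 seconds
γ = 1/√(1 - 0.879²) = 2.0972
Δt = γΔt₀ = 2.0972 × 39.0 = 81.79 seconds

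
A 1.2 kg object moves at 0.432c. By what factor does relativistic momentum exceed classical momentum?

p_rel = γmv, p_class = mv
Ratio = γ = 1/√(1 - 0.432²) = 1.109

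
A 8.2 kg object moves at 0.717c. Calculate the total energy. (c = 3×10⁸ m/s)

γ = 1/√(1 - 0.717²) = 1.435
mc² = 8.2 × (3×10⁸)² = 7.380×10¹⁷ J
E = γmc² = 1.435 × 7.380×10¹⁷ = 1.059×10¹⁸ J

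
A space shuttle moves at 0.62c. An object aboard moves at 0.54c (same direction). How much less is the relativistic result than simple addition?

Classical: u' + v = 0.54 + 0.62 = 1.16c
Relativistic: u = (0.54 + 0.62)/(1 + 0.3348) = 1.16/1.3348 = 0.8690c
Difference: 1.16 - 0.8690 = 0.2910c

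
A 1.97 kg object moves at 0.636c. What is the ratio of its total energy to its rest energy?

E = γmc², E₀ = mc²
E/E₀ = γ = 1/√(1 - 0.636²) = 1.296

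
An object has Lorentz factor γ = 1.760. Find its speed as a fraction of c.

From γ = 1/√(1 - v²/c²):
1/γ² = 1/1.760² = 0.3228
v²/c² = 1 - 0.3228 = 0.6772
v/c = √(0.6772) = 0.8229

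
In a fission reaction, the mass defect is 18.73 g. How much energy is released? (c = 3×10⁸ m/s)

Convert mass defect: Δm = 18.73 g = 0.01873 kg
E = Δm·c² = 0.01873 × (3×10⁸)²
= 0.01873 × 9×10¹⁶ = 1.686×10¹⁵ J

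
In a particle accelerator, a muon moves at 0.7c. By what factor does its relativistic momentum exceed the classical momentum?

p_rel = γmv, p_class = mv
Ratio = γ = 1/√(1 - 0.7²)
= 1/√(0.51) = 1.400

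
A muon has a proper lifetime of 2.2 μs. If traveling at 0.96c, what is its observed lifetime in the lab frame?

Proper lifetime τ₀ = 2.2 μs
γ = 1/√(1 - 0.96²) = 3.5714
τ = γτ₀ = 3.5714 × 2.2 μs = 7.857 μs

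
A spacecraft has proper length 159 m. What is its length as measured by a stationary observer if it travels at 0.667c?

Proper length L₀ = 159 m
γ = 1/√(1 - 0.667²) = 1.342
L = L₀/γ = 159/1.342 = 118.5 m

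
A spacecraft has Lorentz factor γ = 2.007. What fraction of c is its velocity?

From γ = 1/√(1 - v²/c²):
1/γ² = 1/2.007² = 0.2483
v²/c² = 1 - 0.2483 = 0.7517
v/c = √(0.7517) = 0.8670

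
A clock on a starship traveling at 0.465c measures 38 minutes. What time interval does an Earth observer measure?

Proper time Δt₀ = 38 minutes
γ = 1/√(1 - 0.465²) = 1.1295
Δt = γΔt₀ = 1.1295 × 38 = 42.92 minutes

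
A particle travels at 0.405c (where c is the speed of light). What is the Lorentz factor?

v/c = 0.405, so (v/c)² = 0.164025
1 - (v/c)² = 0.835975
γ = 1/√(0.835975) = 1.094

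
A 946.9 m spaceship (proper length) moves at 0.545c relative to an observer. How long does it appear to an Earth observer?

Proper length L₀ = 946.9 m
γ = 1/√(1 - 0.545²) = 1.1927
L = L₀/γ = 946.9/1.1927 = 793.9 m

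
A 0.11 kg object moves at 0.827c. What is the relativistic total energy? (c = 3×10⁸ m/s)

γ = 1/√(1 - 0.827²) = 1.779
mc² = 0.11 × (3×10⁸)² = 9.900×10¹⁵ J
E = γmc² = 1.779 × 9.900×10¹⁵ = 1.761×10¹⁶ J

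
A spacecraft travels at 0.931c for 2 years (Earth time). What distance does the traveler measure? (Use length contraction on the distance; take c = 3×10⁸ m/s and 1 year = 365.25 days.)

Earth distance: d = v × t = 0.931c × 2 yr = 1.7628×10¹⁶ m
γ = 2.7396
d' = d/γ = 1.7628×10¹⁶/2.7396 = 6.435×10¹⁵ m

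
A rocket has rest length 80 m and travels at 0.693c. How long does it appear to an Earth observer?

Proper length L₀ = 80 m
γ = 1/√(1 - 0.693²) = 1.387
L = L₀/γ = 80/1.387 = 57.68 m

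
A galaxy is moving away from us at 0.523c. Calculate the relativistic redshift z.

β = 0.523
(1+β)/(1-β) = 1.523/0.477 = 3.193
√(3.193) = 1.7869
z = 1.7869 - 1 = 0.7869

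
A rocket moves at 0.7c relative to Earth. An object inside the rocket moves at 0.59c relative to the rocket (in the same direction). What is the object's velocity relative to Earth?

u = (u' + v)/(1 + u'v/c²)
Numerator: 0.59 + 0.7 = 1.29
Denominator: 1 + 0.413 = 1.413
u = 1.29/1.413 = 0.9130c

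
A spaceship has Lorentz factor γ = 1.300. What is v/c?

From γ = 1/√(1 - v²/c²):
1/γ² = 1/1.300² = 0.5917
v²/c² = 1 - 0.5917 = 0.4083
v/c = √(0.4083) = 0.6390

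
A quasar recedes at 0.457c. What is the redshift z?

β = 0.457
(1+β)/(1-β) = 1.457/0.543 = 2.68324
√(2.68324) = 1.6381
z = 1.6381 - 1 = 0.6381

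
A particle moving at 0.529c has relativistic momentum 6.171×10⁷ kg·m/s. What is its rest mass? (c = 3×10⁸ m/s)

γ = 1/√(1 - 0.529²) = 1.1784
v = 0.529 × 3×10⁸ = 1.587×10⁸ m/s
m = p/(γv) = 6.171×10⁷/(1.1784 × 1.587×10⁸) = 0.3300 kg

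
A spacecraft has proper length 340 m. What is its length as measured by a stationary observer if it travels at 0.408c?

Proper length L₀ = 340 m
γ = 1/√(1 - 0.408²) = 1.0953
L = L₀/γ = 340/1.0953 = 310.4 m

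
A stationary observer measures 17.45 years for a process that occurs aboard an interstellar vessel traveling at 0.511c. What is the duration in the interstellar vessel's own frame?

Dilated time Δt = 17.45 years
γ = 1/√(1 - 0.511²) = 1.163
Δt₀ = Δt/γ = 17.45/1.163 = 15.00 years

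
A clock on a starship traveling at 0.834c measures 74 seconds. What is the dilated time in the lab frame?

Proper time Δt₀ = 74 seconds
γ = 1/√(1 - 0.834²) = 1.812
Δt = γΔt₀ = 1.812 × 74 = 134.1 seconds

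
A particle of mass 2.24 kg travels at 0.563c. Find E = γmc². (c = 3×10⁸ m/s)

γ = 1/√(1 - 0.563²) = 1.210
mc² = 2.24 × (3×10⁸)² = 2.016×10¹⁷ J
E = γmc² = 1.210 × 2.016×10¹⁷ = 2.439×10¹⁷ J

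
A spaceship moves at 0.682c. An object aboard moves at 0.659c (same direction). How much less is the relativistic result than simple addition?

Classical: u' + v = 0.659 + 0.682 = 1.341c
Relativistic: u = (0.659 + 0.682)/(1 + 0.449438) = 1.341/1.449438 = 0.9252c
Difference: 1.341 - 0.9252 = 0.4158c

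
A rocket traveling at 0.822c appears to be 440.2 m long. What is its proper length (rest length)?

Contracted length L = 440.2 m
γ = 1/√(1 - 0.822²) = 1.756
L₀ = γL = 1.756 × 440.2 = 773.0 m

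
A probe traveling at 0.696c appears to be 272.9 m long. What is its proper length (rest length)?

Contracted length L = 272.9 m
γ = 1/√(1 - 0.696²) = 1.393
L₀ = γL = 1.393 × 272.9 = 380.1 m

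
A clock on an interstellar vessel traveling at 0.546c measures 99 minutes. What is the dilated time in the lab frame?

Proper time Δt₀ = 99 minutes
γ = 1/√(1 - 0.546²) = 1.194
Δt = γΔt₀ = 1.194 × 99 = 118.2 minutes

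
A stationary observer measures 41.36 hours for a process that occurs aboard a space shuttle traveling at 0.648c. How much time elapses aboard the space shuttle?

Dilated time Δt = 41.36 hours
γ = 1/√(1 - 0.648²) = 1.313
Δt₀ = Δt/γ = 41.36/1.313 = 31.50 hours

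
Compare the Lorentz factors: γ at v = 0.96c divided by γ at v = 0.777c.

γ₁ = 1/√(1 - 0.96²) = 3.5714
γ₂ = 1/√(1 - 0.777²) = 1.5886
γ₁/γ₂ = 3.5714/1.5886 = 2.248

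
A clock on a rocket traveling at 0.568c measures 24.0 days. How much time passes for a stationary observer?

Proper time Δt₀ = 24.0 days
γ = 1/√(1 - 0.568²) = 1.215
Δt = γΔt₀ = 1.215 × 24.0 = 29.16 days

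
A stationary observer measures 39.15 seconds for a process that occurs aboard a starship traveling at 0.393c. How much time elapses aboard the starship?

Dilated time Δt = 39.15 seconds
γ = 1/√(1 - 0.393²) = 1.0875
Δt₀ = Δt/γ = 39.15/1.0875 = 36.00 seconds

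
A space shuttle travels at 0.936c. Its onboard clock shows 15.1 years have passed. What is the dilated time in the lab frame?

Proper time Δt₀ = 15.1 years
γ = 1/√(1 - 0.936²) = 2.841
Δt = γΔt₀ = 2.841 × 15.1 = 42.90 years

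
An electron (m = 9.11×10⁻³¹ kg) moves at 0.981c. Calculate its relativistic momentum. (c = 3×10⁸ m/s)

γ = 1/√(1 - 0.981²) = 5.154
v = 0.981 × 3×10⁸ = 2.943×10⁸ m/s
p = γmv = 5.154 × 9.11×10⁻³¹ × 2.943×10⁸ = 1.382×10⁻²¹ kg·m/s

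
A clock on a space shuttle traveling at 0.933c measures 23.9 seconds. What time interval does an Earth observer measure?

Proper time Δt₀ = 23.9 seconds
γ = 1/√(1 - 0.933²) = 2.7787
Δt = γΔt₀ = 2.7787 × 23.9 = 66.41 seconds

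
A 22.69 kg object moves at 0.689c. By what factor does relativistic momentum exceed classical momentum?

p_rel = γmv, p_class = mv
Ratio = γ = 1/√(1 - 0.689²) = 1.380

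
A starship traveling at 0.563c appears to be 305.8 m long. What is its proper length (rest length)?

Contracted length L = 305.8 m
γ = 1/√(1 - 0.563²) = 1.210
L₀ = γL = 1.210 × 305.8 = 370.0 m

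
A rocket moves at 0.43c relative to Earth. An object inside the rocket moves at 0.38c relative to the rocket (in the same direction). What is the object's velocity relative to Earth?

u = (u' + v)/(1 + u'v/c²)
Numerator: 0.38 + 0.43 = 0.81
Denominator: 1 + 0.1634 = 1.1634
u = 0.81/1.1634 = 0.6962c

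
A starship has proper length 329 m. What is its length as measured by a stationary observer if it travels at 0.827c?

Proper length L₀ = 329 m
γ = 1/√(1 - 0.827²) = 1.7787
L = L₀/γ = 329/1.7787 = 185.0 m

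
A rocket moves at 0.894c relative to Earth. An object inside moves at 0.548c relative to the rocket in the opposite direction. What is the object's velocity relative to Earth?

Object's velocity in rocket frame is u' = -0.548c
u = (u' + v)/(1 + u'v/c²) = (v - 0.548)/(1 - 0.548·v/c²)
Numerator: 0.894 - 0.548 = 0.346
Denominator: 1 - 0.489912 = 0.510088
u = 0.346/0.510088 = 0.6783c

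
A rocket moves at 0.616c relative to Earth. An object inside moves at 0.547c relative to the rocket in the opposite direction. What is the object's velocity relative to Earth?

Object's velocity in rocket frame is u' = -0.547c
u = (u' + v)/(1 + u'v/c²) = (v - 0.547)/(1 - 0.547·v/c²)
Numerator: 0.616 - 0.547 = 0.069
Denominator: 1 - 0.336952 = 0.663048
u = 0.069/0.663048 = 0.1041c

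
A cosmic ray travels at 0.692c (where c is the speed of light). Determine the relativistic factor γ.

v/c = 0.692, so (v/c)² = 0.478864
1 - (v/c)² = 0.521136
γ = 1/√(0.521136) = 1.385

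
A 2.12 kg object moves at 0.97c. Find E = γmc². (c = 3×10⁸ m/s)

γ = 1/√(1 - 0.97²) = 4.113
mc² = 2.12 × (3×10⁸)² = 1.908×10¹⁷ J
E = γmc² = 4.113 × 1.908×10¹⁷ = 7.848×10¹⁷ J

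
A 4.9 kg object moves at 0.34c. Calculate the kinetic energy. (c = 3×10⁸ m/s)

γ = 1/√(1 - 0.34²) = 1.06335
γ - 1 = 0.06335
KE = (γ-1)mc² = 0.06335 × 4.9 × (3×10⁸)² = 2.794×10¹⁶ J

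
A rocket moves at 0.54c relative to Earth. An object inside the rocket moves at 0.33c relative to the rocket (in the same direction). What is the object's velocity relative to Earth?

u = (u' + v)/(1 + u'v/c²)
Numerator: 0.33 + 0.54 = 0.87
Denominator: 1 + 0.1782 = 1.1782
u = 0.87/1.1782 = 0.7384c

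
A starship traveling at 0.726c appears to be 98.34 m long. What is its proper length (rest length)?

Contracted length L = 98.34 m
γ = 1/√(1 - 0.726²) = 1.454
L₀ = γL = 1.454 × 98.34 = 143.0 m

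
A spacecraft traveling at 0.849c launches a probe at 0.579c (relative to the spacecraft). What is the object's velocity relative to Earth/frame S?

u = (u' + v)/(1 + u'v/c²)
Numerator: 0.579 + 0.849 = 1.428
Denominator: 1 + 0.491571 = 1.491571
u = 1.428/1.491571 = 0.9574c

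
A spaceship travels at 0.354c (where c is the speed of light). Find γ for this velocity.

v/c = 0.354, so (v/c)² = 0.125316
1 - (v/c)² = 0.874684
γ = 1/√(0.874684) = 1.069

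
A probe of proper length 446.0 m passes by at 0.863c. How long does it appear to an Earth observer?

Proper length L₀ = 446.0 m
γ = 1/√(1 - 0.863²) = 1.9794
L = L₀/γ = 446.0/1.9794 = 225.3 m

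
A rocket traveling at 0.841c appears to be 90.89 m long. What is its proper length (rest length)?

Contracted length L = 90.89 m
γ = 1/√(1 - 0.841²) = 1.848
L₀ = γL = 1.848 × 90.89 = 168.0 m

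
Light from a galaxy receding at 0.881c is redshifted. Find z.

β = 0.881
(1+β)/(1-β) = 1.881/0.119 = 15.81
√(15.81) = 3.976
z = 3.976 - 1 = 2.976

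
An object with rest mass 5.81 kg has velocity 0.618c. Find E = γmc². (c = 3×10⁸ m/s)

γ = 1/√(1 - 0.618²) = 1.272
mc² = 5.81 × (3×10⁸)² = 5.229×10¹⁷ J
E = γmc² = 1.272 × 5.229×10¹⁷ = 6.651×10¹⁷ J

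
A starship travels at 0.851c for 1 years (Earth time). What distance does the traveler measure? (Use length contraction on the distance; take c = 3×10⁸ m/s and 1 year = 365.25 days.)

Earth distance: d = v × t = 0.851c × 1 yr = 8.0567×10¹⁵ m
γ = 1.9042
d' = d/γ = 8.0567×10¹⁵/1.9042 = 4.231×10¹⁵ m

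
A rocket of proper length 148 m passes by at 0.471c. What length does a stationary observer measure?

Proper length L₀ = 148 m
γ = 1/√(1 - 0.471²) = 1.1336
L = L₀/γ = 148/1.1336 = 130.6 m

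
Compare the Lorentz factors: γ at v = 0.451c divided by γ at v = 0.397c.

γ₁ = 1/√(1 - 0.451²) = 1.120
γ₂ = 1/√(1 - 0.397²) = 1.090
γ₁/γ₂ = 1.120/1.090 = 1.028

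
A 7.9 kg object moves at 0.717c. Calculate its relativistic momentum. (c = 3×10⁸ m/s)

γ = 1/√(1 - 0.717²) = 1.435
v = 0.717 × 3×10⁸ = 2.151×10⁸ m/s
p = γmv = 1.435 × 7.9 × 2.151×10⁸ = 2.438×10⁹ kg·m/s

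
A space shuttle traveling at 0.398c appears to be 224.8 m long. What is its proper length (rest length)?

Contracted length L = 224.8 m
γ = 1/√(1 - 0.398²) = 1.090
L₀ = γL = 1.090 × 224.8 = 245.0 m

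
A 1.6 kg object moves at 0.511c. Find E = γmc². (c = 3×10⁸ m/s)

γ = 1/√(1 - 0.511²) = 1.163
mc² = 1.6 × (3×10⁸)² = 1.440×10¹⁷ J
E = γmc² = 1.163 × 1.440×10¹⁷ = 1.675×10¹⁷ J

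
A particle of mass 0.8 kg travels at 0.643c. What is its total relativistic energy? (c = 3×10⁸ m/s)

γ = 1/√(1 - 0.643²) = 1.3057
mc² = 0.8 × (3×10⁸)² = 7.200×10¹⁶ J
E = γmc² = 1.3057 × 7.200×10¹⁶ = 9.401×10¹⁶ J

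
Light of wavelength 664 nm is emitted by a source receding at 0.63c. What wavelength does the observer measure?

β = 0.63
Wavelength Doppler factor = √(1.63/0.37) = √(4.405) = 2.099
λ_obs = 664 × 2.099 = 1394 nm (redshift)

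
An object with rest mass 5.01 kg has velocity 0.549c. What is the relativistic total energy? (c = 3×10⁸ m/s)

γ = 1/√(1 - 0.549²) = 1.1964
mc² = 5.01 × (3×10⁸)² = 4.509×10¹⁷ J
E = γmc² = 1.1964 × 4.509×10¹⁷ = 5.395×10¹⁷ J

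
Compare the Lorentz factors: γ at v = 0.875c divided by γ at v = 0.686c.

γ₁ = 1/√(1 - 0.875²) = 2.0656
γ₂ = 1/√(1 - 0.686²) = 1.3744
γ₁/γ₂ = 2.0656/1.3744 = 1.503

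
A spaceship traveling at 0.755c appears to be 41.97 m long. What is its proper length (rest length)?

Contracted length L = 41.97 m
γ = 1/√(1 - 0.755²) = 1.52503
L₀ = γL = 1.52503 × 41.97 = 64.01 m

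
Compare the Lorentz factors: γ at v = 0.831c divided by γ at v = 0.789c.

γ₁ = 1/√(1 - 0.831²) = 1.798
γ₂ = 1/√(1 - 0.789²) = 1.628
γ₁/γ₂ = 1.798/1.628 = 1.104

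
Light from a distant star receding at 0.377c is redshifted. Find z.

β = 0.377
(1+β)/(1-β) = 1.377/0.623 = 2.2103
√(2.2103) = 1.4867
z = 1.4867 - 1 = 0.4867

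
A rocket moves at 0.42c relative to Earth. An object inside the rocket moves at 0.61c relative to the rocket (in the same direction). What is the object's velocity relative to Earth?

u = (u' + v)/(1 + u'v/c²)
Numerator: 0.61 + 0.42 = 1.03
Denominator: 1 + 0.2562 = 1.2562
u = 1.03/1.2562 = 0.8199c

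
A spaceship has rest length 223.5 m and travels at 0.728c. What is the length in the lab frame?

Proper length L₀ = 223.5 m
γ = 1/√(1 - 0.728²) = 1.459
L = L₀/γ = 223.5/1.459 = 153.2 m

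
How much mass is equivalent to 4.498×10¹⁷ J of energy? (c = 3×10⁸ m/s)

From E = mc², we get m = E/c²
c² = (3×10⁸)² = 9×10¹⁶ m²/s²
m = 4.498×10¹⁷ / 9×10¹⁶ = 4.998 kg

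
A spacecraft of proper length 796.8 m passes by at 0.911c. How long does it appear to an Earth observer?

Proper length L₀ = 796.8 m
γ = 1/√(1 - 0.911²) = 2.425
L = L₀/γ = 796.8/2.425 = 328.6 m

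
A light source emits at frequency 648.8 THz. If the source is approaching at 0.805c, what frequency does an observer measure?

β = v/c = 0.805
(1+β)/(1-β) = 1.805/0.195 = 9.256
Doppler factor = √(9.256) = 3.042
f_obs = 648.8 × 3.042 = 1974 THz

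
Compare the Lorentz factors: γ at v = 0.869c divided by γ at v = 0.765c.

γ₁ = 1/√(1 - 0.869²) = 2.0210
γ₂ = 1/√(1 - 0.765²) = 1.5527
γ₁/γ₂ = 2.0210/1.5527 = 1.302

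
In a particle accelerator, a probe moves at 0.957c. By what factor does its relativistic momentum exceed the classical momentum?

p_rel = γmv, p_class = mv
Ratio = γ = 1/√(1 - 0.957²)
= 1/√(0.084151) = 3.447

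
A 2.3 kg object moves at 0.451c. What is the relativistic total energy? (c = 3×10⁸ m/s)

γ = 1/√(1 - 0.451²) = 1.1204
mc² = 2.3 × (3×10⁸)² = 2.070×10¹⁷ J
E = γmc² = 1.1204 × 2.070×10¹⁷ = 2.319×10¹⁷ J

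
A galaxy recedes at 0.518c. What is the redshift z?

β = 0.518
(1+β)/(1-β) = 1.518/0.482 = 3.14938
√(3.14938) = 1.7746
z = 1.7746 - 1 = 0.7746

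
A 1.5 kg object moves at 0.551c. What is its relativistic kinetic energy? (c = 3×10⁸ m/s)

γ = 1/√(1 - 0.551²) = 1.1983
γ - 1 = 0.1983
KE = (γ-1)mc² = 0.1983 × 1.5 × (3×10⁸)² = 2.677×10¹⁶ J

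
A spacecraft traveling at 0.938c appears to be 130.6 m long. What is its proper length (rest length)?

Contracted length L = 130.6 m
γ = 1/√(1 - 0.938²) = 2.885
L₀ = γL = 2.885 × 130.6 = 376.8 m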